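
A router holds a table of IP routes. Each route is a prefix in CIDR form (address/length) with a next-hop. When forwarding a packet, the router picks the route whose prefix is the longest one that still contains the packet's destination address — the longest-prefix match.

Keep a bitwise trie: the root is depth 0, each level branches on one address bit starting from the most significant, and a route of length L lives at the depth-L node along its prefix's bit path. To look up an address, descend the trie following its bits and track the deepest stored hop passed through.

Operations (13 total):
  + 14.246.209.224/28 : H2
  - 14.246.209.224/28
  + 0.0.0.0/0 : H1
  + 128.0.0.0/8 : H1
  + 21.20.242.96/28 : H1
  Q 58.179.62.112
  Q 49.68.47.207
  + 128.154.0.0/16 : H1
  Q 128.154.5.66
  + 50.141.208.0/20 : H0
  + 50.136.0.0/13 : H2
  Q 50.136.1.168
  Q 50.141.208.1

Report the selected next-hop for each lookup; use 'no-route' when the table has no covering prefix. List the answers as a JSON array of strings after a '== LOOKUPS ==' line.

Process each operation:
  + 14.246.209.224/28 (H2) depth=28
  - 14.246.209.224/28 clear@28
  + 0.0.0.0/0 (H1) depth=0
  + 128.0.0.0/8 (H1) depth=8
  + 21.20.242.96/28 (H1) depth=28
  ? 58.179.62.112  path d0:H1→d1:-→d2:-  best=H1
  ? 49.68.47.207  path d0:H1→d1:-→d2:-  best=H1
  + 128.154.0.0/16 (H1) depth=16
  ? 128.154.5.66  path d0:H1→d1:-→d2:-→d3:-→d4:-→d5:-→d6:-→d7:-→d8:H1→d9:-→d10:-→d11:-→d12:-→d13:-→d14:-→d15:-→d16:H1  best=H1
  + 50.141.208.0/20 (H0) depth=20
  + 50.136.0.0/13 (H2) depth=13
  ? 50.136.1.168  path d0:H1→d1:-→d2:-→d3:-→d4:-→d5:-→d6:-→d7:-→d8:-→d9:-→d10:-→d11:-→d12:-→d13:H2  best=H2
  ? 50.141.208.1  path d0:H1→d1:-→d2:-→d3:-→d4:-→d5:-→d6:-→d7:-→d8:-→d9:-→d10:-→d11:-→d12:-→d13:H2→d14:-→d15:-→d16:-→d17:-→d18:-→d19:-→d20:H0  best=H0

== LOOKUPS ==
["H1","H1","H1","H2","H0"]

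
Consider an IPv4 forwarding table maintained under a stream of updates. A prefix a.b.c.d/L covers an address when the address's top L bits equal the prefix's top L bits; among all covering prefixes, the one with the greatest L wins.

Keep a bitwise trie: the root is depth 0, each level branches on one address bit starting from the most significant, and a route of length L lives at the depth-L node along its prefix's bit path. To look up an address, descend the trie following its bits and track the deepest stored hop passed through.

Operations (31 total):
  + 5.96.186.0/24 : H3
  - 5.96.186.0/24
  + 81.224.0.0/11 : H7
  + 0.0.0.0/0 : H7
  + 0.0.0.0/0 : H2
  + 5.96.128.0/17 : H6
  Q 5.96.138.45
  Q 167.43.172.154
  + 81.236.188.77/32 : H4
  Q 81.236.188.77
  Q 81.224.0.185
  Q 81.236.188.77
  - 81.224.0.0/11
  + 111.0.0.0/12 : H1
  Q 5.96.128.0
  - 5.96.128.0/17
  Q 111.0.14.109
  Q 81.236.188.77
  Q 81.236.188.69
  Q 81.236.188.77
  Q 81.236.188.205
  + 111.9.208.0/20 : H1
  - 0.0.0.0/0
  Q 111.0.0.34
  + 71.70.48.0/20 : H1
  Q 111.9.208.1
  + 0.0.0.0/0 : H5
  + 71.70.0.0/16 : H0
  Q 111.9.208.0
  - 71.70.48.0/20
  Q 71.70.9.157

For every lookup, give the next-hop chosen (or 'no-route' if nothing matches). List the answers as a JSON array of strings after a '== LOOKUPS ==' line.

Apply in order:
  add 5.96.186.0/24 -> H3 at depth 24
  del 5.96.186.0/24 (clear depth 24)
  add 81.224.0.0/11 -> H7 at depth 11
  add 0.0.0.0/0 -> H7 at depth 0
  add 0.0.0.0/0 -> H2 at depth 0
  add 5.96.128.0/17 -> H6 at depth 17
  lookup 5.96.138.45: bits 000001010110000010 walk d0:H2→d1:-→d2:-→d3:-→d4:-→d5:-→d6:-→d7:-→d8:-→d9:-→d10:-→d11:-→d12:-→d13:-→d14:-→d15:-→d16:-→d17:H6→d18:- -> H6
  lookup 167.43.172.154: bits ε walk d0:H2 -> H2
  add 81.236.188.77/32 -> H4 at depth 32
  lookup 81.236.188.77: bits 01010001111011001011110001001101 walk d0:H2→d1:-→d2:-→d3:-→d4:-→d5:-→d6:-→d7:-→d8:-→d9:-→d10:-→d11:H7→d12:-→d13:-→d14:-→d15:-→d16:-→d17:-→d18:-→d19:-→d20:-→d21:-→d22:-→d23:-→d24:-→d25:-→d26:-→d27:-→d28:-→d29:-→d30:-→d31:-→d32:H4 -> H4
  lookup 81.224.0.185: bits 010100011110 walk d0:H2→d1:-→d2:-→d3:-→d4:-→d5:-→d6:-→d7:-→d8:-→d9:-→d10:-→d11:H7→d12:- -> H7
  lookup 81.236.188.77: bits 01010001111011001011110001001101 walk d0:H2→d1:-→d2:-→d3:-→d4:-→d5:-→d6:-→d7:-→d8:-→d9:-→d10:-→d11:H7→d12:-→d13:-→d14:-→d15:-→d16:-→d17:-→d18:-→d19:-→d20:-→d21:-→d22:-→d23:-→d24:-→d25:-→d26:-→d27:-→d28:-→d29:-→d30:-→d31:-→d32:H4 -> H4
  del 81.224.0.0/11 (clear depth 11)
  add 111.0.0.0/12 -> H1 at depth 12
  lookup 5.96.128.0: bits 000001010110000010 walk d0:H2→d1:-→d2:-→d3:-→d4:-→d5:-→d6:-→d7:-→d8:-→d9:-→d10:-→d11:-→d12:-→d13:-→d14:-→d15:-→d16:-→d17:H6→d18:- -> H6
  del 5.96.128.0/17 (clear depth 17)
  lookup 111.0.14.109: bits 011011110000 walk d0:H2→d1:-→d2:-→d3:-→d4:-→d5:-→d6:-→d7:-→d8:-→d9:-→d10:-→d11:-→d12:H1 -> H1
  lookup 81.236.188.77: bits 01010001111011001011110001001101 walk d0:H2→d1:-→d2:-→d3:-→d4:-→d5:-→d6:-→d7:-→d8:-→d9:-→d10:-→d11:-→d12:-→d13:-→d14:-→d15:-→d16:-→d17:-→d18:-→d19:-→d20:-→d21:-→d22:-→d23:-→d24:-→d25:-→d26:-→d27:-→d28:-→d29:-→d30:-→d31:-→d32:H4 -> H4
  lookup 81.236.188.69: bits 0101000111101100101111000100 walk d0:H2→d1:-→d2:-→d3:-→d4:-→d5:-→d6:-→d7:-→d8:-→d9:-→d10:-→d11:-→d12:-→d13:-→d14:-→d15:-→d16:-→d17:-→d18:-→d19:-→d20:-→d21:-→d22:-→d23:-→d24:-→d25:-→d26:-→d27:-→d28:- -> H2
  lookup 81.236.188.77: bits 01010001111011001011110001001101 walk d0:H2→d1:-→d2:-→d3:-→d4:-→d5:-→d6:-→d7:-→d8:-→d9:-→d10:-→d11:-→d12:-→d13:-→d14:-→d15:-→d16:-→d17:-→d18:-→d19:-→d20:-→d21:-→d22:-→d23:-→d24:-→d25:-→d26:-→d27:-→d28:-→d29:-→d30:-→d31:-→d32:H4 -> H4
  lookup 81.236.188.205: bits 010100011110110010111100 walk d0:H2→d1:-→d2:-→d3:-→d4:-→d5:-→d6:-→d7:-→d8:-→d9:-→d10:-→d11:-→d12:-→d13:-→d14:-→d15:-→d16:-→d17:-→d18:-→d19:-→d20:-→d21:-→d22:-→d23:-→d24:- -> H2
  add 111.9.208.0/20 -> H1 at depth 20
  del 0.0.0.0/0 (clear depth 0)
  lookup 111.0.0.34: bits 011011110000 walk d0:-→d1:-→d2:-→d3:-→d4:-→d5:-→d6:-→d7:-→d8:-→d9:-→d10:-→d11:-→d12:H1 -> H1
  add 71.70.48.0/20 -> H1 at depth 20
  lookup 111.9.208.1: bits 01101111000010011101 walk d0:-→d1:-→d2:-→d3:-→d4:-→d5:-→d6:-→d7:-→d8:-→d9:-→d10:-→d11:-→d12:H1→d13:-→d14:-→d15:-→d16:-→d17:-→d18:-→d19:-→d20:H1 -> H1
  add 0.0.0.0/0 -> H5 at depth 0
  add 71.70.0.0/16 -> H0 at depth 16
  lookup 111.9.208.0: bits 01101111000010011101 walk d0:H5→d1:-→d2:-→d3:-→d4:-→d5:-→d6:-→d7:-→d8:-→d9:-→d10:-→d11:-→d12:H1→d13:-→d14:-→d15:-→d16:-→d17:-→d18:-→d19:-→d20:H1 -> H1
  del 71.70.48.0/20 (clear depth 20)
  lookup 71.70.9.157: bits 010001110100011000 walk d0:H5→d1:-→d2:-→d3:-→d4:-→d5:-→d6:-→d7:-→d8:-→d9:-→d10:-→d11:-→d12:-→d13:-→d14:-→d15:-→d16:H0→d17:-→d18:- -> H0

== LOOKUPS ==
["H6","H2","H4","H7","H4","H6","H1","H4","H2","H4","H2","H1","H1","H1","H0"]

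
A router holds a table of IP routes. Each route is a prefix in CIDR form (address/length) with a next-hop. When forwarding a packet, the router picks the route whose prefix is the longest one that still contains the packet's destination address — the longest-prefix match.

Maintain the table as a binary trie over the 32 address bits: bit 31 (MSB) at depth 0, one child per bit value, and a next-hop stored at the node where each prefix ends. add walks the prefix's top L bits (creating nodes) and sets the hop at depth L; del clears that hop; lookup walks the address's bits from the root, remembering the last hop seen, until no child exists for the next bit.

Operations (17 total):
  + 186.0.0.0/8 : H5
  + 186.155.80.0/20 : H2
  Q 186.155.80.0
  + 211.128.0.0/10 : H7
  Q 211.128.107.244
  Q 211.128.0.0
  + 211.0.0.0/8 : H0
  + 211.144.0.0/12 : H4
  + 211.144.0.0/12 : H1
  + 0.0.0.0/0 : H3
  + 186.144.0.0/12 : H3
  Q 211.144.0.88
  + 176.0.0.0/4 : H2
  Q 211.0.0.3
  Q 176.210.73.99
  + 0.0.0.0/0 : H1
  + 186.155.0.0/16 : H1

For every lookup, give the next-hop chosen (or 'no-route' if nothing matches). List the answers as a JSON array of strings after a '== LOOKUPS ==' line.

Process each operation:
  add 186.0.0.0/8 -> H5 at depth 8
  add 186.155.80.0/20 -> H2 at depth 20
  Q 186.155.80.0: descend 10111010100110110101 ; hops seen [H5,H2] ; pick H2
  add 211.128.0.0/10 -> H7 at depth 10
  Q 211.128.107.244: descend 1101001110 ; hops seen [H7] ; pick H7
  Q 211.128.0.0: descend 1101001110 ; hops seen [H7] ; pick H7
  add 211.0.0.0/8 -> H0 at depth 8
  add 211.144.0.0/12 -> H4 at depth 12
  add 211.144.0.0/12 -> H1 at depth 12
  add 0.0.0.0/0 -> H3 at depth 0
  add 186.144.0.0/12 -> H3 at depth 12
  Q 211.144.0.88: descend 110100111001 ; hops seen [H3,H0,H7,H1] ; pick H1
  add 176.0.0.0/4 -> H2 at depth 4
  Q 211.0.0.3: descend 11010011 ; hops seen [H3,H0] ; pick H0
  Q 176.210.73.99: descend 1011 ; hops seen [H3,H2] ; pick H2
  add 0.0.0.0/0 -> H1 at depth 0
  add 186.155.0.0/16 -> H1 at depth 16

== LOOKUPS ==
["H2","H7","H7","H1","H0","H2"]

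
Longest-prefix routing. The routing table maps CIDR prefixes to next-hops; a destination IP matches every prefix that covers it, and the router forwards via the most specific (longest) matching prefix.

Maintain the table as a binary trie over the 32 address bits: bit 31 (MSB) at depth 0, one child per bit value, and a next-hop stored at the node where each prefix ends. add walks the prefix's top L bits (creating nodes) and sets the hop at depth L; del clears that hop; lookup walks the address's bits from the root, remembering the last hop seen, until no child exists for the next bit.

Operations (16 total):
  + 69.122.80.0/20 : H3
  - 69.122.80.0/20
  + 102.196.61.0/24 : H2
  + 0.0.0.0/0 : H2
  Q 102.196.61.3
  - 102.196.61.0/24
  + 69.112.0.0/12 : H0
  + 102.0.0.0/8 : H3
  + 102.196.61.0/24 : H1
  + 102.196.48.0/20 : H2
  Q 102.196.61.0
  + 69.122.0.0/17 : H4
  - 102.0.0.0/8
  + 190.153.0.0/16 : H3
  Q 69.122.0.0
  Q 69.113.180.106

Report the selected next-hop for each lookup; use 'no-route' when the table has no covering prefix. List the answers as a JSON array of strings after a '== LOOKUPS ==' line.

Process each operation:
  add 69.122.80.0/20 -> H3 at depth 20
  - 69.122.80.0/20 clear@20
  add 102.196.61.0/24 -> H2 at depth 24
  add 0.0.0.0/0 -> H2 at depth 0
  lookup 102.196.61.3: bits 011001101100010000111101 walk d0:H2→d1:-→d2:-→d3:-→d4:-→d5:-→d6:-→d7:-→d8:-→d9:-→d10:-→d11:-→d12:-→d13:-→d14:-→d15:-→d16:-→d17:-→d18:-→d19:-→d20:-→d21:-→d22:-→d23:-→d24:H2 -> H2
  - 102.196.61.0/24 clear@24
  add 69.112.0.0/12 -> H0 at depth 12
  add 102.0.0.0/8 -> H3 at depth 8
  add 102.196.61.0/24 -> H1 at depth 24
  add 102.196.48.0/20 -> H2 at depth 20
  lookup 102.196.61.0: bits 011001101100010000111101 walk d0:H2→d1:-→d2:-→d3:-→d4:-→d5:-→d6:-→d7:-→d8:H3→d9:-→d10:-→d11:-→d12:-→d13:-→d14:-→d15:-→d16:-→d17:-→d18:-→d19:-→d20:H2→d21:-→d22:-→d23:-→d24:H1 -> H1
  add 69.122.0.0/17 -> H4 at depth 17
  - 102.0.0.0/8 clear@8
  add 190.153.0.0/16 -> H3 at depth 16
  lookup 69.122.0.0: bits 01000101011110100 walk d0:H2→d1:-→d2:-→d3:-→d4:-→d5:-→d6:-→d7:-→d8:-→d9:-→d10:-→d11:-→d12:H0→d13:-→d14:-→d15:-→d16:-→d17:H4 -> H4
  lookup 69.113.180.106: bits 010001010111 walk d0:H2→d1:-→d2:-→d3:-→d4:-→d5:-→d6:-→d7:-→d8:-→d9:-→d10:-→d11:-→d12:H0 -> H0

== LOOKUPS ==
["H2","H1","H4","H0"]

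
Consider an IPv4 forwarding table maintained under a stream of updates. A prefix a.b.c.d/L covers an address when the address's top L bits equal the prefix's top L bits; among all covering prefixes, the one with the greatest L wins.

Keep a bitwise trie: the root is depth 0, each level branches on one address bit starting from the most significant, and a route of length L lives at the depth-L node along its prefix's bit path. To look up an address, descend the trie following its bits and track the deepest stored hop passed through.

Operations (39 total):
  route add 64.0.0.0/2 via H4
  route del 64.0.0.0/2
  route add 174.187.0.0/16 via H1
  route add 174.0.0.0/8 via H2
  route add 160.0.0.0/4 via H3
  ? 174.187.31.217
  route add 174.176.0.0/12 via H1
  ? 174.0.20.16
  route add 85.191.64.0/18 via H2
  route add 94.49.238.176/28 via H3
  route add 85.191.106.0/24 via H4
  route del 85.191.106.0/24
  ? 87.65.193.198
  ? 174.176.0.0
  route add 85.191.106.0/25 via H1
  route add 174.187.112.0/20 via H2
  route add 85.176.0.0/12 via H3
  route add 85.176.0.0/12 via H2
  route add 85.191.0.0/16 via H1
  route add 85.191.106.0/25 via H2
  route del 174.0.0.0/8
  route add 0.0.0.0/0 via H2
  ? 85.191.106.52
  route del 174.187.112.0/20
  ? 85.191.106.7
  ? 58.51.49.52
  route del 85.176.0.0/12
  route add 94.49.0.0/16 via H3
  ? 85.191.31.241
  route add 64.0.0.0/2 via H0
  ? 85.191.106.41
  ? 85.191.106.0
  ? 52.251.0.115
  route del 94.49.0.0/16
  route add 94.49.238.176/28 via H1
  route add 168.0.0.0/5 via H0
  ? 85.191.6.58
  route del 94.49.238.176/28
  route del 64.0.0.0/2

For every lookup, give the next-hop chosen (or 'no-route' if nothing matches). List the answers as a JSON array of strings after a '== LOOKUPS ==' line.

Trace:
  + 64.0.0.0/2 (H4) depth=2
  - 64.0.0.0/2 clear@2
  + 174.187.0.0/16 (H1) depth=16
  + 174.0.0.0/8 (H2) depth=8
  + 160.0.0.0/4 (H3) depth=4
  lookup 174.187.31.217: bits 1010111010111011 walk d0:-→d1:-→d2:-→d3:-→d4:H3→d5:-→d6:-→d7:-→d8:H2→d9:-→d10:-→d11:-→d12:-→d13:-→d14:-→d15:-→d16:H1 -> H1
  + 174.176.0.0/12 (H1) depth=12
  lookup 174.0.20.16: bits 10101110 walk d0:-→d1:-→d2:-→d3:-→d4:H3→d5:-→d6:-→d7:-→d8:H2 -> H2
  + 85.191.64.0/18 (H2) depth=18
  + 94.49.238.176/28 (H3) depth=28
  + 85.191.106.0/24 (H4) depth=24
  - 85.191.106.0/24 clear@24
  lookup 87.65.193.198: bits 010101 walk d0:-→d1:-→d2:-→d3:-→d4:-→d5:-→d6:- -> no-route
  lookup 174.176.0.0: bits 101011101011 walk d0:-→d1:-→d2:-→d3:-→d4:H3→d5:-→d6:-→d7:-→d8:H2→d9:-→d10:-→d11:-→d12:H1 -> H1
  + 85.191.106.0/25 (H1) depth=25
  + 174.187.112.0/20 (H2) depth=20
  + 85.176.0.0/12 (H3) depth=12
  + 85.176.0.0/12 (H2) depth=12
  + 85.191.0.0/16 (H1) depth=16
  + 85.191.106.0/25 (H2) depth=25
  - 174.0.0.0/8 clear@8
  + 0.0.0.0/0 (H2) depth=0
  lookup 85.191.106.52: bits 0101010110111111011010100 walk d0:H2→d1:-→d2:-→d3:-→d4:-→d5:-→d6:-→d7:-→d8:-→d9:-→d10:-→d11:-→d12:H2→d13:-→d14:-→d15:-→d16:H1→d17:-→d18:H2→d19:-→d20:-→d21:-→d22:-→d23:-→d24:-→d25:H2 -> H2
  - 174.187.112.0/20 clear@20
  lookup 85.191.106.7: bits 0101010110111111011010100 walk d0:H2→d1:-→d2:-→d3:-→d4:-→d5:-→d6:-→d7:-→d8:-→d9:-→d10:-→d11:-→d12:H2→d13:-→d14:-→d15:-→d16:H1→d17:-→d18:H2→d19:-→d20:-→d21:-→d22:-→d23:-→d24:-→d25:H2 -> H2
  lookup 58.51.49.52: bits 0 walk d0:H2→d1:- -> H2
  - 85.176.0.0/12 clear@12
  + 94.49.0.0/16 (H3) depth=16
  lookup 85.191.31.241: bits 01010101101111110 walk d0:H2→d1:-→d2:-→d3:-→d4:-→d5:-→d6:-→d7:-→d8:-→d9:-→d10:-→d11:-→d12:-→d13:-→d14:-→d15:-→d16:H1→d17:- -> H1
  + 64.0.0.0/2 (H0) depth=2
  lookup 85.191.106.41: bits 0101010110111111011010100 walk d0:H2→d1:-→d2:H0→d3:-→d4:-→d5:-→d6:-→d7:-→d8:-→d9:-→d10:-→d11:-→d12:-→d13:-→d14:-→d15:-→d16:H1→d17:-→d18:H2→d19:-→d20:-→d21:-→d22:-→d23:-→d24:-→d25:H2 -> H2
  lookup 85.191.106.0: bits 0101010110111111011010100 walk d0:H2→d1:-→d2:H0→d3:-→d4:-→d5:-→d6:-→d7:-→d8:-→d9:-→d10:-→d11:-→d12:-→d13:-→d14:-→d15:-→d16:H1→d17:-→d18:H2→d19:-→d20:-→d21:-→d22:-→d23:-→d24:-→d25:H2 -> H2
  lookup 52.251.0.115: bits 0 walk d0:H2→d1:- -> H2
  - 94.49.0.0/16 clear@16
  + 94.49.238.176/28 (H1) depth=28
  + 168.0.0.0/5 (H0) depth=5
  lookup 85.191.6.58: bits 01010101101111110 walk d0:H2→d1:-→d2:H0→d3:-→d4:-→d5:-→d6:-→d7:-→d8:-→d9:-→d10:-→d11:-→d12:-→d13:-→d14:-→d15:-→d16:H1→d17:- -> H1
  - 94.49.238.176/28 clear@28
  - 64.0.0.0/2 clear@2

== LOOKUPS ==
["H1","H2","no-route","H1","H2","H2","H2","H1","H2","H2","H2","H1"]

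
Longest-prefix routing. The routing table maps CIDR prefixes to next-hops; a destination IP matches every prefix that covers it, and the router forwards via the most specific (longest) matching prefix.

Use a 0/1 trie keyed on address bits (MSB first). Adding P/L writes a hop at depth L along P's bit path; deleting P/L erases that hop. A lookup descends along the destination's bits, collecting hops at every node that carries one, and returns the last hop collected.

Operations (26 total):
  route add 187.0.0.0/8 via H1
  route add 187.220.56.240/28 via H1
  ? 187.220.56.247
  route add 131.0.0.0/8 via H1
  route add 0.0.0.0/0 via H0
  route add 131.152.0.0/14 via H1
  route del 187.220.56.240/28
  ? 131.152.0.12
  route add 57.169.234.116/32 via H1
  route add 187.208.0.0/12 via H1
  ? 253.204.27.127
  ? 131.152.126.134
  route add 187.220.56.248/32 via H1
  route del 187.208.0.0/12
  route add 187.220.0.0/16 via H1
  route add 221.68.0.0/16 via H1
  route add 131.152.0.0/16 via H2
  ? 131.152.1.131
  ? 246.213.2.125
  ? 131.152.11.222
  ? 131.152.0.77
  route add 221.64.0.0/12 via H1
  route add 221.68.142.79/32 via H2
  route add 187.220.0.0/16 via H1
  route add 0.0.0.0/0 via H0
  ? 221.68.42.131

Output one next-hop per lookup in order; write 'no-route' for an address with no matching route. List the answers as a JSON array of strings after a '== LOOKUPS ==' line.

Process each operation:
  + 187.0.0.0/8 (H1) depth=8
  + 187.220.56.240/28 (H1) depth=28
  ? 187.220.56.247  path d0:-→d1:-→d2:-→d3:-→d4:-→d5:-→d6:-→d7:-→d8:H1→d9:-→d10:-→d11:-→d12:-→d13:-→d14:-→d15:-→d16:-→d17:-→d18:-→d19:-→d20:-→d21:-→d22:-→d23:-→d24:-→d25:-→d26:-→d27:-→d28:H1  best=H1
  + 131.0.0.0/8 (H1) depth=8
  + 0.0.0.0/0 (H0) depth=0
  + 131.152.0.0/14 (H1) depth=14
  - 187.220.56.240/28 clear@28
  ? 131.152.0.12  path d0:H0→d1:-→d2:-→d3:-→d4:-→d5:-→d6:-→d7:-→d8:H1→d9:-→d10:-→d11:-→d12:-→d13:-→d14:H1  best=H1
  + 57.169.234.116/32 (H1) depth=32
  + 187.208.0.0/12 (H1) depth=12
  ? 253.204.27.127  path d0:H0→d1:-  best=H0
  ? 131.152.126.134  path d0:H0→d1:-→d2:-→d3:-→d4:-→d5:-→d6:-→d7:-→d8:H1→d9:-→d10:-→d11:-→d12:-→d13:-→d14:H1  best=H1
  + 187.220.56.248/32 (H1) depth=32
  - 187.208.0.0/12 clear@12
  + 187.220.0.0/16 (H1) depth=16
  + 221.68.0.0/16 (H1) depth=16
  + 131.152.0.0/16 (H2) depth=16
  ? 131.152.1.131  path d0:H0→d1:-→d2:-→d3:-→d4:-→d5:-→d6:-→d7:-→d8:H1→d9:-→d10:-→d11:-→d12:-→d13:-→d14:H1→d15:-→d16:H2  best=H2
  ? 246.213.2.125  path d0:H0→d1:-→d2:-  best=H0
  ? 131.152.11.222  path d0:H0→d1:-→d2:-→d3:-→d4:-→d5:-→d6:-→d7:-→d8:H1→d9:-→d10:-→d11:-→d12:-→d13:-→d14:H1→d15:-→d16:H2  best=H2
  ? 131.152.0.77  path d0:H0→d1:-→d2:-→d3:-→d4:-→d5:-→d6:-→d7:-→d8:H1→d9:-→d10:-→d11:-→d12:-→d13:-→d14:H1→d15:-→d16:H2  best=H2
  + 221.64.0.0/12 (H1) depth=12
  + 221.68.142.79/32 (H2) depth=32
  + 187.220.0.0/16 (H1) depth=16
  + 0.0.0.0/0 (H0) depth=0
  ? 221.68.42.131  path d0:H0→d1:-→d2:-→d3:-→d4:-→d5:-→d6:-→d7:-→d8:-→d9:-→d10:-→d11:-→d12:H1→d13:-→d14:-→d15:-→d16:H1  best=H1

== LOOKUPS ==
["H1","H1","H0","H1","H2","H0","H2","H2","H1"]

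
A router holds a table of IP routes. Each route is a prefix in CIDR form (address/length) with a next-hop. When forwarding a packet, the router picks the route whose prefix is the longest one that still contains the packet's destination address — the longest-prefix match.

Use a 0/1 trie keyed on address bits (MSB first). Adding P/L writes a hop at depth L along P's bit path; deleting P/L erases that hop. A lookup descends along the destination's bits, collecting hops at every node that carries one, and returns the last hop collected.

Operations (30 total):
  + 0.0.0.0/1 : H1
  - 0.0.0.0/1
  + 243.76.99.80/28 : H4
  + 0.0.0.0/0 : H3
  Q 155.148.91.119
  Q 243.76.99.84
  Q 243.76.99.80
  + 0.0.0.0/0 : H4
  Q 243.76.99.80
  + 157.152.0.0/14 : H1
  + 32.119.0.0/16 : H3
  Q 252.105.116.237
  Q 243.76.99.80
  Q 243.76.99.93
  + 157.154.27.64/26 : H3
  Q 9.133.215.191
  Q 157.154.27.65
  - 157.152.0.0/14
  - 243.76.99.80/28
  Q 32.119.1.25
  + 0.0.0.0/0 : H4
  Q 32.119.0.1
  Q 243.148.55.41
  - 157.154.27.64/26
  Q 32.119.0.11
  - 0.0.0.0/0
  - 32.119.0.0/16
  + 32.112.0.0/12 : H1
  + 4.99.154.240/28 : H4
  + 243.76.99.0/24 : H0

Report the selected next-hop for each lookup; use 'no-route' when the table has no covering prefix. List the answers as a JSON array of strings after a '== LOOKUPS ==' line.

Process each operation:
  + 0.0.0.0/1 (H1) depth=1
  - 0.0.0.0/1 clear@1
  + 243.76.99.80/28 (H4) depth=28
  + 0.0.0.0/0 (H3) depth=0
  Q 155.148.91.119: descend 1 ; hops seen [H3] ; pick H3
  Q 243.76.99.84: descend 1111001101001100011000110101 ; hops seen [H3,H4] ; pick H4
  Q 243.76.99.80: descend 1111001101001100011000110101 ; hops seen [H3,H4] ; pick H4
  + 0.0.0.0/0 (H4) depth=0
  Q 243.76.99.80: descend 1111001101001100011000110101 ; hops seen [H4,H4] ; pick H4
  + 157.152.0.0/14 (H1) depth=14
  + 32.119.0.0/16 (H3) depth=16
  Q 252.105.116.237: descend 1111 ; hops seen [H4] ; pick H4
  Q 243.76.99.80: descend 1111001101001100011000110101 ; hops seen [H4,H4] ; pick H4
  Q 243.76.99.93: descend 1111001101001100011000110101 ; hops seen [H4,H4] ; pick H4
  + 157.154.27.64/26 (H3) depth=26
  Q 9.133.215.191: descend 00 ; hops seen [H4] ; pick H4
  Q 157.154.27.65: descend 10011101100110100001101101 ; hops seen [H4,H1,H3] ; pick H3
  - 157.152.0.0/14 clear@14
  - 243.76.99.80/28 clear@28
  Q 32.119.1.25: descend 0010000001110111 ; hops seen [H4,H3] ; pick H3
  + 0.0.0.0/0 (H4) depth=0
  Q 32.119.0.1: descend 0010000001110111 ; hops seen [H4,H3] ; pick H3
  Q 243.148.55.41: descend 11110011 ; hops seen [H4] ; pick H4
  - 157.154.27.64/26 clear@26
  Q 32.119.0.11: descend 0010000001110111 ; hops seen [H4,H3] ; pick H3
  - 0.0.0.0/0 clear@0
  - 32.119.0.0/16 clear@16
  + 32.112.0.0/12 (H1) depth=12
  + 4.99.154.240/28 (H4) depth=28
  + 243.76.99.0/24 (H0) depth=24

== LOOKUPS ==
["H3","H4","H4","H4","H4","H4","H4","H4","H3","H3","H3","H4","H3"]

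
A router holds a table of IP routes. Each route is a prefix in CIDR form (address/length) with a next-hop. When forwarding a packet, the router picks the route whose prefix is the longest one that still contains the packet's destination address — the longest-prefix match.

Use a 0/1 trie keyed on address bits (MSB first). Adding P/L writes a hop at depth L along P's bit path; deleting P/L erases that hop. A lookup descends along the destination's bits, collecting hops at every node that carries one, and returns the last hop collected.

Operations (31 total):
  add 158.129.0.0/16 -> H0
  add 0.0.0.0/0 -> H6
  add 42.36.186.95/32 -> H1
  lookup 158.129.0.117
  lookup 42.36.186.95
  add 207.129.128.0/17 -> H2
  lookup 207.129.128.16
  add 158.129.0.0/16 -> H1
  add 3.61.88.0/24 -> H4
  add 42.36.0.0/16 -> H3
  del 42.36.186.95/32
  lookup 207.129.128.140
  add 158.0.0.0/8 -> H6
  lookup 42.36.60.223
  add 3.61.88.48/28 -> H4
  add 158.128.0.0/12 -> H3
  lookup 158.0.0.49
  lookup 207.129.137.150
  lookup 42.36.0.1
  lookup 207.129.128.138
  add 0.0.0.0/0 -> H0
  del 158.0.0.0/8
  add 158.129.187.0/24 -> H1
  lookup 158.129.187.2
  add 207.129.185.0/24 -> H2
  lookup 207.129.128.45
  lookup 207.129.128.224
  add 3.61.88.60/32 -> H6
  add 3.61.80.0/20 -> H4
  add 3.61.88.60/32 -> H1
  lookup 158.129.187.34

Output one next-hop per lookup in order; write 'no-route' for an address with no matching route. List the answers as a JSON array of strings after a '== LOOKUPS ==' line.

Apply in order:
  + 158.129.0.0/16 (H0) depth=16
  + 0.0.0.0/0 (H6) depth=0
  + 42.36.186.95/32 (H1) depth=32
  lookup 158.129.0.117: bits 1001111010000001 walk d0:H6→d1:-→d2:-→d3:-→d4:-→d5:-→d6:-→d7:-→d8:-→d9:-→d10:-→d11:-→d12:-→d13:-→d14:-→d15:-→d16:H0 -> H0
  lookup 42.36.186.95: bits 00101010001001001011101001011111 walk d0:H6→d1:-→d2:-→d3:-→d4:-→d5:-→d6:-→d7:-→d8:-→d9:-→d10:-→d11:-→d12:-→d13:-→d14:-→d15:-→d16:-→d17:-→d18:-→d19:-→d20:-→d21:-→d22:-→d23:-→d24:-→d25:-→d26:-→d27:-→d28:-→d29:-→d30:-→d31:-→d32:H1 -> H1
  + 207.129.128.0/17 (H2) depth=17
  lookup 207.129.128.16: bits 11001111100000011 walk d0:H6→d1:-→d2:-→d3:-→d4:-→d5:-→d6:-→d7:-→d8:-→d9:-→d10:-→d11:-→d12:-→d13:-→d14:-→d15:-→d16:-→d17:H2 -> H2
  + 158.129.0.0/16 (H1) depth=16
  + 3.61.88.0/24 (H4) depth=24
  + 42.36.0.0/16 (H3) depth=16
  del 42.36.186.95/32 (clear depth 32)
  lookup 207.129.128.140: bits 11001111100000011 walk d0:H6→d1:-→d2:-→d3:-→d4:-→d5:-→d6:-→d7:-→d8:-→d9:-→d10:-→d11:-→d12:-→d13:-→d14:-→d15:-→d16:-→d17:H2 -> H2
  + 158.0.0.0/8 (H6) depth=8
  lookup 42.36.60.223: bits 0010101000100100 walk d0:H6→d1:-→d2:-→d3:-→d4:-→d5:-→d6:-→d7:-→d8:-→d9:-→d10:-→d11:-→d12:-→d13:-→d14:-→d15:-→d16:H3 -> H3
  + 3.61.88.48/28 (H4) depth=28
  + 158.128.0.0/12 (H3) depth=12
  lookup 158.0.0.49: bits 10011110 walk d0:H6→d1:-→d2:-→d3:-→d4:-→d5:-→d6:-→d7:-→d8:H6 -> H6
  lookup 207.129.137.150: bits 11001111100000011 walk d0:H6→d1:-→d2:-→d3:-→d4:-→d5:-→d6:-→d7:-→d8:-→d9:-→d10:-→d11:-→d12:-→d13:-→d14:-→d15:-→d16:-→d17:H2 -> H2
  lookup 42.36.0.1: bits 0010101000100100 walk d0:H6→d1:-→d2:-→d3:-→d4:-→d5:-→d6:-→d7:-→d8:-→d9:-→d10:-→d11:-→d12:-→d13:-→d14:-→d15:-→d16:H3 -> H3
  lookup 207.129.128.138: bits 11001111100000011 walk d0:H6→d1:-→d2:-→d3:-→d4:-→d5:-→d6:-→d7:-→d8:-→d9:-→d10:-→d11:-→d12:-→d13:-→d14:-→d15:-→d16:-→d17:H2 -> H2
  + 0.0.0.0/0 (H0) depth=0
  del 158.0.0.0/8 (clear depth 8)
  + 158.129.187.0/24 (H1) depth=24
  lookup 158.129.187.2: bits 100111101000000110111011 walk d0:H0→d1:-→d2:-→d3:-→d4:-→d5:-→d6:-→d7:-→d8:-→d9:-→d10:-→d11:-→d12:H3→d13:-→d14:-→d15:-→d16:H1→d17:-→d18:-→d19:-→d20:-→d21:-→d22:-→d23:-→d24:H1 -> H1
  + 207.129.185.0/24 (H2) depth=24
  lookup 207.129.128.45: bits 110011111000000110 walk d0:H0→d1:-→d2:-→d3:-→d4:-→d5:-→d6:-→d7:-→d8:-→d9:-→d10:-→d11:-→d12:-→d13:-→d14:-→d15:-→d16:-→d17:H2→d18:- -> H2
  lookup 207.129.128.224: bits 110011111000000110 walk d0:H0→d1:-→d2:-→d3:-→d4:-→d5:-→d6:-→d7:-→d8:-→d9:-→d10:-→d11:-→d12:-→d13:-→d14:-→d15:-→d16:-→d17:H2→d18:- -> H2
  + 3.61.88.60/32 (H6) depth=32
  + 3.61.80.0/20 (H4) depth=20
  + 3.61.88.60/32 (H1) depth=32
  lookup 158.129.187.34: bits 100111101000000110111011 walk d0:H0→d1:-→d2:-→d3:-→d4:-→d5:-→d6:-→d7:-→d8:-→d9:-→d10:-→d11:-→d12:H3→d13:-→d14:-→d15:-→d16:H1→d17:-→d18:-→d19:-→d20:-→d21:-→d22:-→d23:-→d24:H1 -> H1

== LOOKUPS ==
["H0","H1","H2","H2","H3","H6","H2","H3","H2","H1","H2","H2","H1"]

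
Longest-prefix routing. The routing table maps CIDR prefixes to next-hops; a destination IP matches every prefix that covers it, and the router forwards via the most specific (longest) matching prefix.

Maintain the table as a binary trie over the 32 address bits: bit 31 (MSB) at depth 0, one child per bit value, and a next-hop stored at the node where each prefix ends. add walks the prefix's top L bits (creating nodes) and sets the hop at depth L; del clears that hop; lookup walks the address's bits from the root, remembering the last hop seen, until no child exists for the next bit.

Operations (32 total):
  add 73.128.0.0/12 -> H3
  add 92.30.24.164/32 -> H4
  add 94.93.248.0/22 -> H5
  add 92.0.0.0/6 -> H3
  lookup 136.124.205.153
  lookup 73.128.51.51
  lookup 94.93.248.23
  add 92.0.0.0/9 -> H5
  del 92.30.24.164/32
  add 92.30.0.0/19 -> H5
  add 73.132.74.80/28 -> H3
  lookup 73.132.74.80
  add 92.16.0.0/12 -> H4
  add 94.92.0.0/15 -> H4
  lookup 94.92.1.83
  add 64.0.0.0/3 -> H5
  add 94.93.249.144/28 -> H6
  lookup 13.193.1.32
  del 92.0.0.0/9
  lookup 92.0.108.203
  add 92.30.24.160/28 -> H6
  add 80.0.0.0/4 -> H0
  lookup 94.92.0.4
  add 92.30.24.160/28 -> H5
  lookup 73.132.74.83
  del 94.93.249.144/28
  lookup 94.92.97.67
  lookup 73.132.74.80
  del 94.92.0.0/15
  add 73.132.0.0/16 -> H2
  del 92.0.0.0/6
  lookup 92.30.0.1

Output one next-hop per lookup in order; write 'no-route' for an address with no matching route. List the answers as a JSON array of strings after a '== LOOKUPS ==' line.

Apply in order:
  add 73.128.0.0/12 -> H3 at depth 12
  add 92.30.24.164/32 -> H4 at depth 32
  add 94.93.248.0/22 -> H5 at depth 22
  add 92.0.0.0/6 -> H3 at depth 6
  lookup 136.124.205.153: bits ε walk d0:- -> no-route
  lookup 73.128.51.51: bits 010010011000 walk d0:-→d1:-→d2:-→d3:-→d4:-→d5:-→d6:-→d7:-→d8:-→d9:-→d10:-→d11:-→d12:H3 -> H3
  lookup 94.93.248.23: bits 0101111001011101111110 walk d0:-→d1:-→d2:-→d3:-→d4:-→d5:-→d6:H3→d7:-→d8:-→d9:-→d10:-→d11:-→d12:-→d13:-→d14:-→d15:-→d16:-→d17:-→d18:-→d19:-→d20:-→d21:-→d22:H5 -> H5
  add 92.0.0.0/9 -> H5 at depth 9
  - 92.30.24.164/32 clear@32
  add 92.30.0.0/19 -> H5 at depth 19
  add 73.132.74.80/28 -> H3 at depth 28
  lookup 73.132.74.80: bits 0100100110000100010010100101 walk d0:-→d1:-→d2:-→d3:-→d4:-→d5:-→d6:-→d7:-→d8:-→d9:-→d10:-→d11:-→d12:H3→d13:-→d14:-→d15:-→d16:-→d17:-→d18:-→d19:-→d20:-→d21:-→d22:-→d23:-→d24:-→d25:-→d26:-→d27:-→d28:H3 -> H3
  add 92.16.0.0/12 -> H4 at depth 12
  add 94.92.0.0/15 -> H4 at depth 15
  lookup 94.92.1.83: bits 010111100101110 walk d0:-→d1:-→d2:-→d3:-→d4:-→d5:-→d6:H3→d7:-→d8:-→d9:-→d10:-→d11:-→d12:-→d13:-→d14:-→d15:H4 -> H4
  add 64.0.0.0/3 -> H5 at depth 3
  add 94.93.249.144/28 -> H6 at depth 28
  lookup 13.193.1.32: bits 0 walk d0:-→d1:- -> no-route
  - 92.0.0.0/9 clear@9
  lookup 92.0.108.203: bits 01011100000 walk d0:-→d1:-→d2:-→d3:H5→d4:-→d5:-→d6:H3→d7:-→d8:-→d9:-→d10:-→d11:- -> H3
  add 92.30.24.160/28 -> H6 at depth 28
  add 80.0.0.0/4 -> H0 at depth 4
  lookup 94.92.0.4: bits 010111100101110 walk d0:-→d1:-→d2:-→d3:H5→d4:H0→d5:-→d6:H3→d7:-→d8:-→d9:-→d10:-→d11:-→d12:-→d13:-→d14:-→d15:H4 -> H4
  add 92.30.24.160/28 -> H5 at depth 28
  lookup 73.132.74.83: bits 0100100110000100010010100101 walk d0:-→d1:-→d2:-→d3:H5→d4:-→d5:-→d6:-→d7:-→d8:-→d9:-→d10:-→d11:-→d12:H3→d13:-→d14:-→d15:-→d16:-→d17:-→d18:-→d19:-→d20:-→d21:-→d22:-→d23:-→d24:-→d25:-→d26:-→d27:-→d28:H3 -> H3
  - 94.93.249.144/28 clear@28
  lookup 94.92.97.67: bits 010111100101110 walk d0:-→d1:-→d2:-→d3:H5→d4:H0→d5:-→d6:H3→d7:-→d8:-→d9:-→d10:-→d11:-→d12:-→d13:-→d14:-→d15:H4 -> H4
  lookup 73.132.74.80: bits 0100100110000100010010100101 walk d0:-→d1:-→d2:-→d3:H5→d4:-→d5:-→d6:-→d7:-→d8:-→d9:-→d10:-→d11:-→d12:H3→d13:-→d14:-→d15:-→d16:-→d17:-→d18:-→d19:-→d20:-→d21:-→d22:-→d23:-→d24:-→d25:-→d26:-→d27:-→d28:H3 -> H3
  - 94.92.0.0/15 clear@15
  add 73.132.0.0/16 -> H2 at depth 16
  - 92.0.0.0/6 clear@6
  lookup 92.30.0.1: bits 0101110000011110000 walk d0:-→d1:-→d2:-→d3:H5→d4:H0→d5:-→d6:-→d7:-→d8:-→d9:-→d10:-→d11:-→d12:H4→d13:-→d14:-→d15:-→d16:-→d17:-→d18:-→d19:H5 -> H5

== LOOKUPS ==
["no-route","H3","H5","H3","H4","no-route","H3","H4","H3","H4","H3","H5"]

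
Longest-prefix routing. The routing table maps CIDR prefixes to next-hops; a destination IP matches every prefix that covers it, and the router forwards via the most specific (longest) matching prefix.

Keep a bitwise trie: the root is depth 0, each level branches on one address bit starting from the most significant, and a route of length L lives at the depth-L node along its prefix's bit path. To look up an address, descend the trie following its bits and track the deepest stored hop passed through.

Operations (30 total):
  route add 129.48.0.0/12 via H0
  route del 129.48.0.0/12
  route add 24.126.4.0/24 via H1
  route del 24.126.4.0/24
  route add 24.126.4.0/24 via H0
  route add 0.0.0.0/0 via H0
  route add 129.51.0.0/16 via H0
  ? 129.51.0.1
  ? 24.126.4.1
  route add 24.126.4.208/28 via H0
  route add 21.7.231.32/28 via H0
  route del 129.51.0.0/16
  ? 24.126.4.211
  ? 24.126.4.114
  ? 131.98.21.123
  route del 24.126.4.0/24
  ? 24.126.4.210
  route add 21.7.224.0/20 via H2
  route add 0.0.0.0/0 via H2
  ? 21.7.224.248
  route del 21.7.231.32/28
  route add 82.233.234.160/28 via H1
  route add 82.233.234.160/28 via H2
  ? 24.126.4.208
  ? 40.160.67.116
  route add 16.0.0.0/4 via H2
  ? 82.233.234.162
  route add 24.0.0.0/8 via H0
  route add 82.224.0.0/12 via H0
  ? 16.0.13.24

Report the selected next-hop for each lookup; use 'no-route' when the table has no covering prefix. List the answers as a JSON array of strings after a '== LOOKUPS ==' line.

Apply in order:
  + 129.48.0.0/12 (H0) depth=12
  - 129.48.0.0/12 clear@12
  + 24.126.4.0/24 (H1) depth=24
  - 24.126.4.0/24 clear@24
  + 24.126.4.0/24 (H0) depth=24
  + 0.0.0.0/0 (H0) depth=0
  + 129.51.0.0/16 (H0) depth=16
  ? 129.51.0.1  path d0:H0→d1:-→d2:-→d3:-→d4:-→d5:-→d6:-→d7:-→d8:-→d9:-→d10:-→d11:-→d12:-→d13:-→d14:-→d15:-→d16:H0  best=H0
  ? 24.126.4.1  path d0:H0→d1:-→d2:-→d3:-→d4:-→d5:-→d6:-→d7:-→d8:-→d9:-→d10:-→d11:-→d12:-→d13:-→d14:-→d15:-→d16:-→d17:-→d18:-→d19:-→d20:-→d21:-→d22:-→d23:-→d24:H0  best=H0
  + 24.126.4.208/28 (H0) depth=28
  + 21.7.231.32/28 (H0) depth=28
  - 129.51.0.0/16 clear@16
  ? 24.126.4.211  path d0:H0→d1:-→d2:-→d3:-→d4:-→d5:-→d6:-→d7:-→d8:-→d9:-→d10:-→d11:-→d12:-→d13:-→d14:-→d15:-→d16:-→d17:-→d18:-→d19:-→d20:-→d21:-→d22:-→d23:-→d24:H0→d25:-→d26:-→d27:-→d28:H0  best=H0
  ? 24.126.4.114  path d0:H0→d1:-→d2:-→d3:-→d4:-→d5:-→d6:-→d7:-→d8:-→d9:-→d10:-→d11:-→d12:-→d13:-→d14:-→d15:-→d16:-→d17:-→d18:-→d19:-→d20:-→d21:-→d22:-→d23:-→d24:H0  best=H0
  ? 131.98.21.123  path d0:H0→d1:-→d2:-→d3:-→d4:-→d5:-→d6:-  best=H0
  - 24.126.4.0/24 clear@24
  ? 24.126.4.210  path d0:H0→d1:-→d2:-→d3:-→d4:-→d5:-→d6:-→d7:-→d8:-→d9:-→d10:-→d11:-→d12:-→d13:-→d14:-→d15:-→d16:-→d17:-→d18:-→d19:-→d20:-→d21:-→d22:-→d23:-→d24:-→d25:-→d26:-→d27:-→d28:H0  best=H0
  + 21.7.224.0/20 (H2) depth=20
  + 0.0.0.0/0 (H2) depth=0
  ? 21.7.224.248  path d0:H2→d1:-→d2:-→d3:-→d4:-→d5:-→d6:-→d7:-→d8:-→d9:-→d10:-→d11:-→d12:-→d13:-→d14:-→d15:-→d16:-→d17:-→d18:-→d19:-→d20:H2→d21:-  best=H2
  - 21.7.231.32/28 clear@28
  + 82.233.234.160/28 (H1) depth=28
  + 82.233.234.160/28 (H2) depth=28
  ? 24.126.4.208  path d0:H2→d1:-→d2:-→d3:-→d4:-→d5:-→d6:-→d7:-→d8:-→d9:-→d10:-→d11:-→d12:-→d13:-→d14:-→d15:-→d16:-→d17:-→d18:-→d19:-→d20:-→d21:-→d22:-→d23:-→d24:-→d25:-→d26:-→d27:-→d28:H0  best=H0
  ? 40.160.67.116  path d0:H2→d1:-→d2:-  best=H2
  + 16.0.0.0/4 (H2) depth=4
  ? 82.233.234.162  path d0:H2→d1:-→d2:-→d3:-→d4:-→d5:-→d6:-→d7:-→d8:-→d9:-→d10:-→d11:-→d12:-→d13:-→d14:-→d15:-→d16:-→d17:-→d18:-→d19:-→d20:-→d21:-→d22:-→d23:-→d24:-→d25:-→d26:-→d27:-→d28:H2  best=H2
  + 24.0.0.0/8 (H0) depth=8
  + 82.224.0.0/12 (H0) depth=12
  ? 16.0.13.24  path d0:H2→d1:-→d2:-→d3:-→d4:H2→d5:-  best=H2

== LOOKUPS ==
["H0","H0","H0","H0","H0","H0","H2","H0","H2","H2","H2"]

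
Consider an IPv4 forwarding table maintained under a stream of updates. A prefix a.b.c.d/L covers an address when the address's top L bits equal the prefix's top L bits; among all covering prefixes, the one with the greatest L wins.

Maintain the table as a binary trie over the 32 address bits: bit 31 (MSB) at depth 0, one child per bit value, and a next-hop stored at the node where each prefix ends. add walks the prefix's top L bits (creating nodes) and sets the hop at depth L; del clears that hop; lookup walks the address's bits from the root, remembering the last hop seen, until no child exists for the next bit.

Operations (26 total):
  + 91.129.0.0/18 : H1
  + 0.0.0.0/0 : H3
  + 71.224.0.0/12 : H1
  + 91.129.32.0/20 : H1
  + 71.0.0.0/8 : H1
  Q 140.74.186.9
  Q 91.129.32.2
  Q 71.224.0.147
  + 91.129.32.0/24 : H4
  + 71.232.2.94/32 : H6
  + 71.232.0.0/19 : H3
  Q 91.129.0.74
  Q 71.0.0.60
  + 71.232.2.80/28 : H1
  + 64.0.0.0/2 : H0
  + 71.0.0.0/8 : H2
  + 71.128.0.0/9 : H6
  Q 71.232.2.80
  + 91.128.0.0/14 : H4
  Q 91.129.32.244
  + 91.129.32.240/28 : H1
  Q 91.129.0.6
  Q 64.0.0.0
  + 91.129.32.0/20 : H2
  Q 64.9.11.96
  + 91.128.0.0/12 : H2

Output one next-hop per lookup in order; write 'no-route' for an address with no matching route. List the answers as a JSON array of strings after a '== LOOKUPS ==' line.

Process each operation:
  + 91.129.0.0/18 (H1) depth=18
  + 0.0.0.0/0 (H3) depth=0
  + 71.224.0.0/12 (H1) depth=12
  + 91.129.32.0/20 (H1) depth=20
  + 71.0.0.0/8 (H1) depth=8
  lookup 140.74.186.9: bits ε walk d0:H3 -> H3
  lookup 91.129.32.2: bits 01011011100000010010 walk d0:H3→d1:-→d2:-→d3:-→d4:-→d5:-→d6:-→d7:-→d8:-→d9:-→d10:-→d11:-→d12:-→d13:-→d14:-→d15:-→d16:-→d17:-→d18:H1→d19:-→d20:H1 -> H1
  lookup 71.224.0.147: bits 010001111110 walk d0:H3→d1:-→d2:-→d3:-→d4:-→d5:-→d6:-→d7:-→d8:H1→d9:-→d10:-→d11:-→d12:H1 -> H1
  + 91.129.32.0/24 (H4) depth=24
  + 71.232.2.94/32 (H6) depth=32
  + 71.232.0.0/19 (H3) depth=19
  lookup 91.129.0.74: bits 010110111000000100 walk d0:H3→d1:-→d2:-→d3:-→d4:-→d5:-→d6:-→d7:-→d8:-→d9:-→d10:-→d11:-→d12:-→d13:-→d14:-→d15:-→d16:-→d17:-→d18:H1 -> H1
  lookup 71.0.0.60: bits 01000111 walk d0:H3→d1:-→d2:-→d3:-→d4:-→d5:-→d6:-→d7:-→d8:H1 -> H1
  + 71.232.2.80/28 (H1) depth=28
  + 64.0.0.0/2 (H0) depth=2
  + 71.0.0.0/8 (H2) depth=8
  + 71.128.0.0/9 (H6) depth=9
  lookup 71.232.2.80: bits 0100011111101000000000100101 walk d0:H3→d1:-→d2:H0→d3:-→d4:-→d5:-→d6:-→d7:-→d8:H2→d9:H6→d10:-→d11:-→d12:H1→d13:-→d14:-→d15:-→d16:-→d17:-→d18:-→d19:H3→d20:-→d21:-→d22:-→d23:-→d24:-→d25:-→d26:-→d27:-→d28:H1 -> H1
  + 91.128.0.0/14 (H4) depth=14
  lookup 91.129.32.244: bits 010110111000000100100000 walk d0:H3→d1:-→d2:H0→d3:-→d4:-→d5:-→d6:-→d7:-→d8:-→d9:-→d10:-→d11:-→d12:-→d13:-→d14:H4→d15:-→d16:-→d17:-→d18:H1→d19:-→d20:H1→d21:-→d22:-→d23:-→d24:H4 -> H4
  + 91.129.32.240/28 (H1) depth=28
  lookup 91.129.0.6: bits 010110111000000100 walk d0:H3→d1:-→d2:H0→d3:-→d4:-→d5:-→d6:-→d7:-→d8:-→d9:-→d10:-→d11:-→d12:-→d13:-→d14:H4→d15:-→d16:-→d17:-→d18:H1 -> H1
  lookup 64.0.0.0: bits 01000 walk d0:H3→d1:-→d2:H0→d3:-→d4:-→d5:- -> H0
  + 91.129.32.0/20 (H2) depth=20
  lookup 64.9.11.96: bits 01000 walk d0:H3→d1:-→d2:H0→d3:-→d4:-→d5:- -> H0
  + 91.128.0.0/12 (H2) depth=12

== LOOKUPS ==
["H3","H1","H1","H1","H1","H1","H4","H1","H0","H0"]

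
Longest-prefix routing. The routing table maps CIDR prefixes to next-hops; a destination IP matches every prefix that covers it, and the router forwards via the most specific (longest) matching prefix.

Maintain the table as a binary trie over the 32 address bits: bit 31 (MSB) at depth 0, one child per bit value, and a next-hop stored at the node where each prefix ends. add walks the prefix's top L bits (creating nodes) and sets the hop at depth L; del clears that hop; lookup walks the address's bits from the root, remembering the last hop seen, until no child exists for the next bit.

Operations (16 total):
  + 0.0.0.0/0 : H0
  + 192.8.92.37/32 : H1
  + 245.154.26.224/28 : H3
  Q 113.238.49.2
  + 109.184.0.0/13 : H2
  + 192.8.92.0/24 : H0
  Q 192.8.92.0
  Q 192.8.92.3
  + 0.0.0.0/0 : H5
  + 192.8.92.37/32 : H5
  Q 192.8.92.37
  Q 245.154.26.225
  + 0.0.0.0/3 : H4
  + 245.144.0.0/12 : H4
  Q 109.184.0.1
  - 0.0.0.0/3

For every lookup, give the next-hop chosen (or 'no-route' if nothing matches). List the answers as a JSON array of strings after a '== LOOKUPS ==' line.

Trace:
  add 0.0.0.0/0 -> H0 at depth 0
  add 192.8.92.37/32 -> H1 at depth 32
  add 245.154.26.224/28 -> H3 at depth 28
  lookup 113.238.49.2: bits ε walk d0:H0 -> H0
  add 109.184.0.0/13 -> H2 at depth 13
  add 192.8.92.0/24 -> H0 at depth 24
  lookup 192.8.92.0: bits 11000000000010000101110000 walk d0:H0→d1:-→d2:-→d3:-→d4:-→d5:-→d6:-→d7:-→d8:-→d9:-→d10:-→d11:-→d12:-→d13:-→d14:-→d15:-→d16:-→d17:-→d18:-→d19:-→d20:-→d21:-→d22:-→d23:-→d24:H0→d25:-→d26:- -> H0
  lookup 192.8.92.3: bits 11000000000010000101110000 walk d0:H0→d1:-→d2:-→d3:-→d4:-→d5:-→d6:-→d7:-→d8:-→d9:-→d10:-→d11:-→d12:-→d13:-→d14:-→d15:-→d16:-→d17:-→d18:-→d19:-→d20:-→d21:-→d22:-→d23:-→d24:H0→d25:-→d26:- -> H0
  add 0.0.0.0/0 -> H5 at depth 0
  add 192.8.92.37/32 -> H5 at depth 32
  lookup 192.8.92.37: bits 11000000000010000101110000100101 walk d0:H5→d1:-→d2:-→d3:-→d4:-→d5:-→d6:-→d7:-→d8:-→d9:-→d10:-→d11:-→d12:-→d13:-→d14:-→d15:-→d16:-→d17:-→d18:-→d19:-→d20:-→d21:-→d22:-→d23:-→d24:H0→d25:-→d26:-→d27:-→d28:-→d29:-→d30:-→d31:-→d32:H5 -> H5
  lookup 245.154.26.225: bits 1111010110011010000110101110 walk d0:H5→d1:-→d2:-→d3:-→d4:-→d5:-→d6:-→d7:-→d8:-→d9:-→d10:-→d11:-→d12:-→d13:-→d14:-→d15:-→d16:-→d17:-→d18:-→d19:-→d20:-→d21:-→d22:-→d23:-→d24:-→d25:-→d26:-→d27:-→d28:H3 -> H3
  add 0.0.0.0/3 -> H4 at depth 3
  add 245.144.0.0/12 -> H4 at depth 12
  lookup 109.184.0.1: bits 0110110110111 walk d0:H5→d1:-→d2:-→d3:-→d4:-→d5:-→d6:-→d7:-→d8:-→d9:-→d10:-→d11:-→d12:-→d13:H2 -> H2
  - 0.0.0.0/3 clear@3

== LOOKUPS ==
["H0","H0","H0","H5","H3","H2"]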